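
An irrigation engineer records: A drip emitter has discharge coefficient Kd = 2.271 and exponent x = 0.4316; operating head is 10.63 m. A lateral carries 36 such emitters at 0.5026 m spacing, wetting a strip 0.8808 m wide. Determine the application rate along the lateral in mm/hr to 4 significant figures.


Approach: apply the emitter equation with a lateral mass balance, q = Kd*h^x; Q = n*q; rate = Q/(n*spacing*width).
Step 1 — single emitter flow (q = Kd*h^x):
  q = 2.271 * 10.63^0.4316 = 6.29896 L/hr
Step 2 — total lateral flow: Q = 36 * 6.29896 = 226.763 L/hr
Step 3 — wetted area: A = 36 * 0.5026 * 0.8808 = 15.9368 m^2
Step 4 — application rate: Q/A = 226.763/15.9368 = 14.23 mm/hr
Therefore the application rate along the lateral = 14.23 mm/hr.


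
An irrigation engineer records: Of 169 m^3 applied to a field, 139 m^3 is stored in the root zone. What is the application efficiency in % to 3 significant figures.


Approach: apply the application efficiency ratio, Ea = (stored/applied)*100.
Ea = (139/169)*100 = 82.2 %
Therefore the application efficiency = 82.2 %.


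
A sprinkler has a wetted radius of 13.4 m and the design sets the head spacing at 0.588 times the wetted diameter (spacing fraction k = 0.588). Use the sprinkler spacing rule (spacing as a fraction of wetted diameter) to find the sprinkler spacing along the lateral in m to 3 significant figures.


Approach: apply the sprinkler spacing rule (spacing as a fraction of wetted diameter), S = k*(2*R).
S = 0.588 * (2 * 13.4) = 15.8 m
Therefore the sprinkler spacing along the lateral = 15.8 m.


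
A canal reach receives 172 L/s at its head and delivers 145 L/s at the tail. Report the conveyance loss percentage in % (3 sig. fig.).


Approach: apply the conveyance loss ratio, loss% = ((Q_head - Q_tail)/Q_head)*100.
loss = ((172 - 145)/172)*100 = 15.7 %
Therefore the conveyance loss percentage = 15.7 %.


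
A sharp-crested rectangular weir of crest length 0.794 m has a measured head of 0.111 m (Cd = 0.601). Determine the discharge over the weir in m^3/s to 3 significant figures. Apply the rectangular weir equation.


Approach: apply the rectangular weir equation, Q = (2/3)*Cd*L*sqrt(2g)*H^1.5.
Q = (2/3)*0.601*0.794*sqrt(2*9.81)*0.111^1.5 = 0.0521 m^3/s
Therefore the discharge over the weir = 0.0521 m^3/s.


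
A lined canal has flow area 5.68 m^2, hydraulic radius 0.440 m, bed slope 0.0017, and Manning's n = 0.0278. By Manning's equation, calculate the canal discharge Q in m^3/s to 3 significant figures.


Approach: apply Manning's equation, Q = (1/n)*A*R^(2/3)*S^(1/2).
Q = (1/0.0278) * 5.68 * 0.440^(2/3) * 0.0017^(1/2) = 4.87 m^3/s
Therefore the canal discharge Q = 4.87 m^3/s.


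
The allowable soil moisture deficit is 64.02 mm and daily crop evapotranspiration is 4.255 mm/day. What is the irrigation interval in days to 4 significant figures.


Approach: apply the irrigation interval relation, interval = SMD / ETc.
interval = 64.02 / 4.255 = 15.05 days
Therefore the irrigation interval = 15.05 days.


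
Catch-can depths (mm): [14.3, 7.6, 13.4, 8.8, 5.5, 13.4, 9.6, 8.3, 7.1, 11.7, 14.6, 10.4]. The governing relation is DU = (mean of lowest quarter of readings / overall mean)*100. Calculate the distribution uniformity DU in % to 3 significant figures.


sorted lowest 3 of 12: [5.5, 7.1, 7.6] -> mean = 6.7333 mm
overall mean = 10.392 mm
DU = (6.7333/10.392)*100 = 64.8 %
Therefore the distribution uniformity DU = 64.8 %.


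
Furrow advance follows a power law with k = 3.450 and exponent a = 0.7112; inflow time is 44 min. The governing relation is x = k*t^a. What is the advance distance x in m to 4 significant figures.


x = 3.450 * 44^0.7112 = 50.89 m
Therefore the advance distance x = 50.89 m.


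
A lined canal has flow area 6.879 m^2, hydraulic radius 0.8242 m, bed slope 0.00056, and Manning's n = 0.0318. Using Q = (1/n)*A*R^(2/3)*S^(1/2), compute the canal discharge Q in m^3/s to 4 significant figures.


Q = (1/0.0318) * 6.879 * 0.8242^(2/3) * 0.00056^(1/2) = 4.500 m^3/s
Therefore the canal discharge Q = 4.500 m^3/s.


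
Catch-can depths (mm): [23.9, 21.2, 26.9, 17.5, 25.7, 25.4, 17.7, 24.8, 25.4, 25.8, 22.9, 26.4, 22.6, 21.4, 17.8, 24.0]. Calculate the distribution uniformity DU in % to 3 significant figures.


Approach: apply the low-quarter distribution uniformity, DU = (mean of lowest quarter of readings / overall mean)*100.
sorted lowest 4 of 16: [17.5, 17.7, 17.8, 21.2] -> mean = 18.550 mm
overall mean = 23.087 mm
DU = (18.550/23.087)*100 = 80.3 %
Therefore the distribution uniformity DU = 80.3 %.


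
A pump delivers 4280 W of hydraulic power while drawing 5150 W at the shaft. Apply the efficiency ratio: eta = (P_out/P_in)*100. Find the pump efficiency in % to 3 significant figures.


eta = (4280 / 5150) * 100 = 83.1 %
Therefore the pump efficiency = 83.1 %.


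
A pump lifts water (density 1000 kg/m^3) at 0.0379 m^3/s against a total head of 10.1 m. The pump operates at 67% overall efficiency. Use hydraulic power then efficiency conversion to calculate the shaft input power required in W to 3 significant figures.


Approach: apply hydraulic power then efficiency conversion, P = rho*g*Q*H; P_in = P/eta.
Step 1 — hydraulic power (P = rho*g*Q*H):
  P = 1000 * 9.81 * 0.0379 * 10.1 = 3755.2 W
Step 2 — input power: P_in = P/eta = 3755.2 / 0.67 = 5600 W
Therefore the shaft input power required = 5600 W.


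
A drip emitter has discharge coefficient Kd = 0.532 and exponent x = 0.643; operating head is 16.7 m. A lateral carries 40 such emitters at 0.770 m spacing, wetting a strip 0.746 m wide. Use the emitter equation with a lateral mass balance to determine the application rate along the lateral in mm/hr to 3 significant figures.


Approach: apply the emitter equation with a lateral mass balance, q = Kd*h^x; Q = n*q; rate = Q/(n*spacing*width).
Step 1 — single emitter flow (q = Kd*h^x):
  q = 0.532 * 16.7^0.643 = 3.2518 L/hr
Step 2 — total lateral flow: Q = 40 * 3.2518 = 130.07 L/hr
Step 3 — wetted area: A = 40 * 0.770 * 0.746 = 22.977 m^2
Step 4 — application rate: Q/A = 130.07/22.977 = 5.66 mm/hr
Therefore the application rate along the lateral = 5.66 mm/hr.


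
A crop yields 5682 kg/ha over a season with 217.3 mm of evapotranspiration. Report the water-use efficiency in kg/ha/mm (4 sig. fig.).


Approach: apply the water-use efficiency ratio, WUE = yield/ET.
WUE = 5682 / 217.3 = 26.15 kg/ha/mm
Therefore the water-use efficiency = 26.15 kg/ha/mm.


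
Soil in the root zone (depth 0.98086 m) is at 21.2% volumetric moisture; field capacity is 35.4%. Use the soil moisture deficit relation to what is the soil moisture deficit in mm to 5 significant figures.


Approach: apply the soil moisture deficit relation, SMD = (FC - theta)/100 * depth * 1000.
SMD = (35.4 - 21.2)/100 * 0.98086 * 1000 = 139.28 mm
Therefore the soil moisture deficit = 139.28 mm.


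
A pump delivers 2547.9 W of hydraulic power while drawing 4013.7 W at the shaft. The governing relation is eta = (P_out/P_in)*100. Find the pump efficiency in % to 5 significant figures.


eta = (2547.9 / 4013.7) * 100 = 63.480 %
Therefore the pump efficiency = 63.480 %.


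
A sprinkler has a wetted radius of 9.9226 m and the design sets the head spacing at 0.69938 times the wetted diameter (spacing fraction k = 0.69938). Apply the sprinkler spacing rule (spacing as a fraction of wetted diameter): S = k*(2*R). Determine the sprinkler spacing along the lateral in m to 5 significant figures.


S = 0.69938 * (2 * 9.9226) = 13.879 m
Therefore the sprinkler spacing along the lateral = 13.879 m.


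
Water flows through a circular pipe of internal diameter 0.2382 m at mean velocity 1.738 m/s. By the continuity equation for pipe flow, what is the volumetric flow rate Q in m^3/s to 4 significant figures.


Approach: apply the continuity equation for pipe flow, Q = A * v with A = pi*(D/2)^2.
A = pi*(0.2382/2)^2 = 0.0445629 m^2
Q = 0.0445629 * 1.738 = 0.07745 m^3/s
Therefore the volumetric flow rate Q = 0.07745 m^3/s.


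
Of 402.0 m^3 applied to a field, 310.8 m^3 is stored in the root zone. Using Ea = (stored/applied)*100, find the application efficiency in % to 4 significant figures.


Ea = (310.8/402.0)*100 = 77.31 %
Therefore the application efficiency = 77.31 %.


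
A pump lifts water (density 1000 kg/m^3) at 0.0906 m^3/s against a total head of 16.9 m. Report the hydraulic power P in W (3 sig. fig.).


Approach: apply the hydraulic power relation, P = rho*g*Q*H.
P = 1000 * 9.81 * 0.0906 * 16.9 = 15000 W
Therefore the hydraulic power P = 15000 W.


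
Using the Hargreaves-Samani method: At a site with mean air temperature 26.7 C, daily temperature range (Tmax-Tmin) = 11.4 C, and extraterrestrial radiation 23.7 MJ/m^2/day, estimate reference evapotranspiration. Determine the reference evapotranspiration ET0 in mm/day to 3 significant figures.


Approach: apply the Hargreaves-Samani method, ET0 = 0.0023*(Tmean+17.8)*sqrt(Tmax-Tmin)*0.408*Ra.
ET0 = 0.0023*(26.7+17.8)*sqrt(11.4)*0.408*23.7 = 3.34 mm/day
Therefore the reference evapotranspiration ET0 = 3.34 mm/day.


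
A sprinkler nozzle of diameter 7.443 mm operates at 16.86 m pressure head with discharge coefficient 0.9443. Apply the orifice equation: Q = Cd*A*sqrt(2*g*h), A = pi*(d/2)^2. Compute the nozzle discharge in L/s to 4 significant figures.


A = pi*(7.443e-3/2)^2 = 4.35097e-05 m^2
Q = 0.9443 * 4.35097e-05 * sqrt(2*9.81*16.86) * 1000 = 0.7473 L/s
Therefore the nozzle discharge = 0.7473 L/s.


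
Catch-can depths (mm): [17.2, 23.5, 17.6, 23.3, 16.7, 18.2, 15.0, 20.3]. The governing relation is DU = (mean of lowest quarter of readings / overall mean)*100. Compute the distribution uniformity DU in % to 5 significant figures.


sorted lowest 2 of 8: [15.0, 16.7] -> mean = 15.85000 mm
overall mean = 18.97500 mm
DU = (15.85000/18.97500)*100 = 83.531 %
Therefore the distribution uniformity DU = 83.531 %.


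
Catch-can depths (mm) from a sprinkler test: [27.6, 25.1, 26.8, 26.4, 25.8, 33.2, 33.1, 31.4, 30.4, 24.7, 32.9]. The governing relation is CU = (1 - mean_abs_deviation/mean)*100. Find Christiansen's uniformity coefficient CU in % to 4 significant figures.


mean = 28.8545 mm
mean |d_i - mean| = 3.04132 mm
CU = (1 - 3.04132/28.8545)*100 = 89.46 %
Therefore Christiansen's uniformity coefficient CU = 89.46 %.


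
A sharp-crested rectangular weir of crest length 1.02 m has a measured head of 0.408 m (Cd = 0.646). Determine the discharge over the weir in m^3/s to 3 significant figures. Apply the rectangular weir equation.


Approach: apply the rectangular weir equation, Q = (2/3)*Cd*L*sqrt(2g)*H^1.5.
Q = (2/3)*0.646*1.02*sqrt(2*9.81)*0.408^1.5 = 0.507 m^3/s
Therefore the discharge over the weir = 0.507 m^3/s.


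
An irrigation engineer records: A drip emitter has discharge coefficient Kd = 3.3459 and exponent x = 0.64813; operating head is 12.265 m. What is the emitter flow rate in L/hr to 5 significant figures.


Approach: apply the emitter characteristic equation, q = Kd * h^x.
q = 3.3459 * 12.265^0.64813 = 16.987 L/hr
Therefore the emitter flow rate = 16.987 L/hr.


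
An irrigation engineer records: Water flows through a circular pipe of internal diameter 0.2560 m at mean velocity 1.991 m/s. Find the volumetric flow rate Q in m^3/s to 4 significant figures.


Approach: apply the continuity equation for pipe flow, Q = A * v with A = pi*(D/2)^2.
A = pi*(0.2560/2)^2 = 0.0514719 m^2
Q = 0.0514719 * 1.991 = 0.1025 m^3/s
Therefore the volumetric flow rate Q = 0.1025 m^3/s.


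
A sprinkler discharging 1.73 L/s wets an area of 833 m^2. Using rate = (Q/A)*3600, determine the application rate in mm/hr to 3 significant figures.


rate = (1.73 / 833) * 3600 = 7.48 mm/hr
Therefore the application rate = 7.48 mm/hr.


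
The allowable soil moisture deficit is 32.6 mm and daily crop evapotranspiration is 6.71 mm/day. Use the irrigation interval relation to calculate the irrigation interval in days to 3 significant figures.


Approach: apply the irrigation interval relation, interval = SMD / ETc.
interval = 32.6 / 6.71 = 4.86 days
Therefore the irrigation interval = 4.86 days.


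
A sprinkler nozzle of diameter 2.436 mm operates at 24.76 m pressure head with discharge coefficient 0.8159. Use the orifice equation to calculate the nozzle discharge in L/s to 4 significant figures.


Approach: apply the orifice equation, Q = Cd*A*sqrt(2*g*h), A = pi*(d/2)^2.
A = pi*(2.436e-3/2)^2 = 4.66063e-06 m^2
Q = 0.8159 * 4.66063e-06 * sqrt(2*9.81*24.76) * 1000 = 0.08381 L/s
Therefore the nozzle discharge = 0.08381 L/s.


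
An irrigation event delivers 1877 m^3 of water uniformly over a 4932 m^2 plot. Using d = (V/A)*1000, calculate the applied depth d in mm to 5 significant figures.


d = (1877 / 4932) * 1000 = 380.58 mm
Therefore the applied depth d = 380.58 mm.


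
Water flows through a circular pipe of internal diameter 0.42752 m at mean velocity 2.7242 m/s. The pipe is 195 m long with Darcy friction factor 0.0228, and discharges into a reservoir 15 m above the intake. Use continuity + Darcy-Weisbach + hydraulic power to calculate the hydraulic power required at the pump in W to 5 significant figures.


Approach: apply continuity + Darcy-Weisbach + hydraulic power, Q = A*v; hf = f*(L/D)*(v^2/(2g)); H = static + hf; P = rho*g*Q*H.
Step 1 — flow rate (continuity, Q = A*v):
  A = pi*(0.42752/2)^2 = 0.1435499 m^2
  Q = 0.1435499 * 2.7242 = 0.3910585 m^3/s
Step 2 — friction head loss (Darcy-Weisbach):
  hf = 0.0228 * (195/0.42752) * (2.7242^2 / (2*9.81))
  hf = 3.933616 m
Step 3 — total head: H = 15 + 3.933616 = 18.93362 m
Step 4 — hydraulic power (P = rho*g*Q*H):
  P = 1000 * 9.81 * 0.3910585 * 18.93362 = 72635 W
Therefore the hydraulic power required at the pump = 72635 W.


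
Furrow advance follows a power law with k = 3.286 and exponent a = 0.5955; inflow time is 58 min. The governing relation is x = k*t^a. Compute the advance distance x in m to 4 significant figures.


x = 3.286 * 58^0.5955 = 36.88 m
Therefore the advance distance x = 36.88 m.


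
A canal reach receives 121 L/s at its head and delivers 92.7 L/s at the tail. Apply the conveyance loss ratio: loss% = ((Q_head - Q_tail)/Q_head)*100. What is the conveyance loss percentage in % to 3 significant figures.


loss = ((121 - 92.7)/121)*100 = 23.4 %
Therefore the conveyance loss percentage = 23.4 %.


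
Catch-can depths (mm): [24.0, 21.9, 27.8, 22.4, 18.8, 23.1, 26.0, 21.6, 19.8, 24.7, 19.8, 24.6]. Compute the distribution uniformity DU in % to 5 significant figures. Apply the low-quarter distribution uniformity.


Approach: apply the low-quarter distribution uniformity, DU = (mean of lowest quarter of readings / overall mean)*100.
sorted lowest 3 of 12: [18.8, 19.8, 19.8] -> mean = 19.46667 mm
overall mean = 22.87500 mm
DU = (19.46667/22.87500)*100 = 85.100 %
Therefore the distribution uniformity DU = 85.100 %.


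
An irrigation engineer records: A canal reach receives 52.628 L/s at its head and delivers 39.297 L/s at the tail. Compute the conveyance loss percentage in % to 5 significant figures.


Approach: apply the conveyance loss ratio, loss% = ((Q_head - Q_tail)/Q_head)*100.
loss = ((52.628 - 39.297)/52.628)*100 = 25.331 %
Therefore the conveyance loss percentage = 25.331 %.


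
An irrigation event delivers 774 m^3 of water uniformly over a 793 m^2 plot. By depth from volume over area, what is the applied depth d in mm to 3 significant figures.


Approach: apply depth from volume over area, d = (V/A)*1000.
d = (774 / 793) * 1000 = 976 mm
Therefore the applied depth d = 976 mm.


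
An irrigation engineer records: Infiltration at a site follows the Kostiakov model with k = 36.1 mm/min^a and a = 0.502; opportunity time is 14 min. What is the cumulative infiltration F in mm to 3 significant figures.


Approach: apply the Kostiakov infiltration equation, F = k*t^a.
F = 36.1 * 14^0.502 = 136 mm
Therefore the cumulative infiltration F = 136 mm.


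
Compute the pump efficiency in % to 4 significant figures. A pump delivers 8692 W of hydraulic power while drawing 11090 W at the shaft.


Approach: apply the efficiency ratio, eta = (P_out/P_in)*100.
eta = (8692 / 11090) * 100 = 78.38 %
Therefore the pump efficiency = 78.38 %.


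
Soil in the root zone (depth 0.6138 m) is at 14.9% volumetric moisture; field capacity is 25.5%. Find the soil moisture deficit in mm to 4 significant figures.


Approach: apply the soil moisture deficit relation, SMD = (FC - theta)/100 * depth * 1000.
SMD = (25.5 - 14.9)/100 * 0.6138 * 1000 = 65.06 mm
Therefore the soil moisture deficit = 65.06 mm.


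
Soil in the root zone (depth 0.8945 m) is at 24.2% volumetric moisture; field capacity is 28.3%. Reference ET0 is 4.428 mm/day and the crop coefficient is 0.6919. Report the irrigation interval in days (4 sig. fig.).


Approach: apply soil-water budget scheduling, SMD = (FC-theta)/100*depth*1000; ETc = ET0*Kc; interval = SMD/ETc.
Step 1 — soil moisture deficit:
  SMD = (28.3 - 24.2)/100 * 0.8945 * 1000 = 36.6745 mm
Step 2 — daily crop ET (ETc = ET0*Kc):
  ETc = 4.428 * 0.6919 = 3.06373 mm/day
Step 3 — irrigation interval (SMD/ETc):
  interval = 36.6745 / 3.06373 = 11.97 days
Therefore the irrigation interval = 11.97 days.


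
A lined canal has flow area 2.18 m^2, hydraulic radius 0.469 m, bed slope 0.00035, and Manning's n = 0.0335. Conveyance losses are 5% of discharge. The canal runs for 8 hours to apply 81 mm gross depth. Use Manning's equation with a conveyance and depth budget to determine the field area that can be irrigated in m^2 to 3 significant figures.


Approach: apply Manning's equation with a conveyance and depth budget, Q = (1/n)*A*R^(2/3)*S^(1/2); Q_field = Q*(1-loss); Area = Q_field*t/(d/1000).
Step 1 — canal discharge (Manning's equation):
  Q = (1/0.0335) * 2.18 * 0.469^(2/3) * 0.00035^(1/2) = 0.73490 m^3/s
Step 2 — delivered flow: Q_field = 0.73490*(1 - 5/100) = 0.69815 m^3/s
Step 3 — volume delivered: V = 0.69815 * 8*3600 = 20107 m^3
Step 4 — area served: A = V / (depth/1000) = 20107 / 0.081 = 248000 m^2
Therefore the field area that can be irrigated = 248000 m^2.


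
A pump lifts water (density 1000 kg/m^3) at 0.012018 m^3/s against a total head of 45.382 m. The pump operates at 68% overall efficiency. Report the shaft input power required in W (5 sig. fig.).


Approach: apply hydraulic power then efficiency conversion, P = rho*g*Q*H; P_in = P/eta.
Step 1 — hydraulic power (P = rho*g*Q*H):
  P = 1000 * 9.81 * 0.012018 * 45.382 = 5350.383 W
Step 2 — input power: P_in = P/eta = 5350.383 / 0.68 = 7868.2 W
Therefore the shaft input power required = 7868.2 W.


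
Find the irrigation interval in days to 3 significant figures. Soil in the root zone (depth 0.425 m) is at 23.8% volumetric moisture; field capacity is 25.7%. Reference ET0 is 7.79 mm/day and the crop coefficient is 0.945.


Approach: apply soil-water budget scheduling, SMD = (FC-theta)/100*depth*1000; ETc = ET0*Kc; interval = SMD/ETc.
Step 1 — soil moisture deficit:
  SMD = (25.7 - 23.8)/100 * 0.425 * 1000 = 8.0750 mm
Step 2 — daily crop ET (ETc = ET0*Kc):
  ETc = 7.79 * 0.945 = 7.3615 mm/day
Step 3 — irrigation interval (SMD/ETc):
  interval = 8.0750 / 7.3615 = 1.10 days
Therefore the irrigation interval = 1.10 days.


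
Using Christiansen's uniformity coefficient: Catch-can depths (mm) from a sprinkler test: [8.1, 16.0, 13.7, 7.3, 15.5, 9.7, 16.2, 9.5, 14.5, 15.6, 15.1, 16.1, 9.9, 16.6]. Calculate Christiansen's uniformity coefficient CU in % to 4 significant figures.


Approach: apply Christiansen's uniformity coefficient, CU = (1 - mean_abs_deviation/mean)*100.
mean = 13.1286 mm
mean |d_i - mean| = 3.02041 mm
CU = (1 - 3.02041/13.1286)*100 = 76.99 %
Therefore Christiansen's uniformity coefficient CU = 76.99 %.


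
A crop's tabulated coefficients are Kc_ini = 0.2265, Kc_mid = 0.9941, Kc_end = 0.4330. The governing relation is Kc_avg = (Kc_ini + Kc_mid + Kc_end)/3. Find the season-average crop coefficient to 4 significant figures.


Kc_avg = (0.2265 + 0.9941 + 0.4330)/3 = 0.5512
Therefore the season-average crop coefficient = 0.5512.


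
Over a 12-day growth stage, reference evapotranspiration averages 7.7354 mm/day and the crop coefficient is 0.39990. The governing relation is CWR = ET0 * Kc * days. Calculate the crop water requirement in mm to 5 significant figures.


CWR = 7.7354 * 0.39990 * 12 = 37.121 mm
Therefore the crop water requirement = 37.121 mm.


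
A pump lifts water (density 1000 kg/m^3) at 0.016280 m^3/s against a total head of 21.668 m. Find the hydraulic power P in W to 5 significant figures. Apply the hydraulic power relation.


Approach: apply the hydraulic power relation, P = rho*g*Q*H.
P = 1000 * 9.81 * 0.016280 * 21.668 = 3460.5 W
Therefore the hydraulic power P = 3460.5 W.


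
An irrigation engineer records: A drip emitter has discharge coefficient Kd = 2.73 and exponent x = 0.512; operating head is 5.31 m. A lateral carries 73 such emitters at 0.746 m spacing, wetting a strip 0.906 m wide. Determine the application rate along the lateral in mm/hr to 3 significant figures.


Approach: apply the emitter equation with a lateral mass balance, q = Kd*h^x; Q = n*q; rate = Q/(n*spacing*width).
Step 1 — single emitter flow (q = Kd*h^x):
  q = 2.73 * 5.31^0.512 = 6.4182 L/hr
Step 2 — total lateral flow: Q = 73 * 6.4182 = 468.53 L/hr
Step 3 — wetted area: A = 73 * 0.746 * 0.906 = 49.339 m^2
Step 4 — application rate: Q/A = 468.53/49.339 = 9.50 mm/hr
Therefore the application rate along the lateral = 9.50 mm/hr.


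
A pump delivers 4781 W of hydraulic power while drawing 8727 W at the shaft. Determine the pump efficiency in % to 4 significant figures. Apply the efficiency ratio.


Approach: apply the efficiency ratio, eta = (P_out/P_in)*100.
eta = (4781 / 8727) * 100 = 54.78 %
Therefore the pump efficiency = 54.78 %.


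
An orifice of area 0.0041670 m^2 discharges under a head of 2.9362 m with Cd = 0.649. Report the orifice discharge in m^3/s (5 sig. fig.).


Approach: apply the orifice equation, Q = Cd*A*sqrt(2*g*h).
Q = 0.649 * 0.0041670 * sqrt(2*9.81*2.9362) = 0.020526 m^3/s
Therefore the orifice discharge = 0.020526 m^3/s.


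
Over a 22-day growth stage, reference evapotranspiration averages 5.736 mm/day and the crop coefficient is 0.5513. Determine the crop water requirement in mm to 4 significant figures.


Approach: apply the crop water requirement relation, CWR = ET0 * Kc * days.
CWR = 5.736 * 0.5513 * 22 = 69.57 mm
Therefore the crop water requirement = 69.57 mm.


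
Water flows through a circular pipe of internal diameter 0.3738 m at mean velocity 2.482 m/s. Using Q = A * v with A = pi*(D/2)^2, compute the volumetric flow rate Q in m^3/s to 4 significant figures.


A = pi*(0.3738/2)^2 = 0.109741 m^2
Q = 0.109741 * 2.482 = 0.2724 m^3/s
Therefore the volumetric flow rate Q = 0.2724 m^3/s.


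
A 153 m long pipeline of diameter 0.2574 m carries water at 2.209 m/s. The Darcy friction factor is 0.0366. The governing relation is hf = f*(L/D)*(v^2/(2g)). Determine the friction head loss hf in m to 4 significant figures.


hf = 0.0366 * (153/0.2574) * (2.209^2 / (2*9.81))
hf = 5.411 m
Therefore the friction head loss hf = 5.411 m.


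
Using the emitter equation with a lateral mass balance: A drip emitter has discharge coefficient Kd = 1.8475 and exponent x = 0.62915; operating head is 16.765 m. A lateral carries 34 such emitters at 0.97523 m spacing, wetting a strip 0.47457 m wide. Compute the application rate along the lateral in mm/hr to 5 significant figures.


Approach: apply the emitter equation with a lateral mass balance, q = Kd*h^x; Q = n*q; rate = Q/(n*spacing*width).
Step 1 — single emitter flow (q = Kd*h^x):
  q = 1.8475 * 16.765^0.62915 = 10.88724 L/hr
Step 2 — total lateral flow: Q = 34 * 10.88724 = 370.1663 L/hr
Step 3 — wetted area: A = 34 * 0.97523 * 0.47457 = 15.73571 m^2
Step 4 — application rate: Q/A = 370.1663/15.73571 = 23.524 mm/hr
Therefore the application rate along the lateral = 23.524 mm/hr.


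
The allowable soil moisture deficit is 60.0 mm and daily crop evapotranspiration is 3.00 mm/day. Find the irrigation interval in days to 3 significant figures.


Approach: apply the irrigation interval relation, interval = SMD / ETc.
interval = 60.0 / 3.00 = 20.0 days
Therefore the irrigation interval = 20.0 days.


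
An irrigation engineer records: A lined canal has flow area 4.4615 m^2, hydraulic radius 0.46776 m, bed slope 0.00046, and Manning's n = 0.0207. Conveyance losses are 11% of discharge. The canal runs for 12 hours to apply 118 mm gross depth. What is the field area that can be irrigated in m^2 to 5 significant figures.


Approach: apply Manning's equation with a conveyance and depth budget, Q = (1/n)*A*R^(2/3)*S^(1/2); Q_field = Q*(1-loss); Area = Q_field*t/(d/1000).
Step 1 — canal discharge (Manning's equation):
  Q = (1/0.0207) * 4.4615 * 0.46776^(2/3) * 0.00046^(1/2) = 2.785511 m^3/s
Step 2 — delivered flow: Q_field = 2.785511*(1 - 11/100) = 2.479105 m^3/s
Step 3 — volume delivered: V = 2.479105 * 12*3600 = 107097.3 m^3
Step 4 — area served: A = V / (depth/1000) = 107097.3 / 0.118 = 907600 m^2
Therefore the field area that can be irrigated = 907600 m^2.


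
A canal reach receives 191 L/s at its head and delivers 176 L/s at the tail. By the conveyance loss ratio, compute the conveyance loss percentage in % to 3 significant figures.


Approach: apply the conveyance loss ratio, loss% = ((Q_head - Q_tail)/Q_head)*100.
loss = ((191 - 176)/191)*100 = 7.85 %
Therefore the conveyance loss percentage = 7.85 %.


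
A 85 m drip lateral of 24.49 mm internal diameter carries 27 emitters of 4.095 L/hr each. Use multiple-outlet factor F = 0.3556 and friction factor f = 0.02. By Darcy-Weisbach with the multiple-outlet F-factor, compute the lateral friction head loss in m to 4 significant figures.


Approach: apply Darcy-Weisbach with the multiple-outlet F-factor, Q = n*q/(3600*1000) m^3/s; v = Q/A; hf = F*f*(L/D)*(v^2/(2g)).
Q = 27*4.095/(3600*1000) = 3.07125e-05 m^3/s
A = pi*(24.49e-3/2)^2 = 4.71050e-04 m^2, so v = Q/A = 0.0652000 m/s
hf = 0.3556*0.02*(85/0.02449)*(0.0652000^2/(2*9.81)) = 0.005348 m
Therefore the lateral friction head loss = 0.005348 m.


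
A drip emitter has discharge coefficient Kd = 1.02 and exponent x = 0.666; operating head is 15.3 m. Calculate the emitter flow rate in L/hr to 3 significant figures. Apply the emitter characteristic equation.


Approach: apply the emitter characteristic equation, q = Kd * h^x.
q = 1.02 * 15.3^0.666 = 6.27 L/hr
Therefore the emitter flow rate = 6.27 L/hr.


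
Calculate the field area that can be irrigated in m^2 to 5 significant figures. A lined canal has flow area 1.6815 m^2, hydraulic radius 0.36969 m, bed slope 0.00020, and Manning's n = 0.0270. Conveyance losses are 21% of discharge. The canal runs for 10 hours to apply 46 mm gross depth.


Approach: apply Manning's equation with a conveyance and depth budget, Q = (1/n)*A*R^(2/3)*S^(1/2); Q_field = Q*(1-loss); Area = Q_field*t/(d/1000).
Step 1 — canal discharge (Manning's equation):
  Q = (1/0.0270) * 1.6815 * 0.36969^(2/3) * 0.00020^(1/2) = 0.4536698 m^3/s
Step 2 — delivered flow: Q_field = 0.4536698*(1 - 21/100) = 0.3583992 m^3/s
Step 3 — volume delivered: V = 0.3583992 * 10*3600 = 12902.37 m^3
Step 4 — area served: A = V / (depth/1000) = 12902.37 / 0.046 = 280490 m^2
Therefore the field area that can be irrigated = 280490 m^2.


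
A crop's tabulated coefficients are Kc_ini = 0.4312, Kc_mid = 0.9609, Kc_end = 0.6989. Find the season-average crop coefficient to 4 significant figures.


Approach: apply a simple seasonal average, Kc_avg = (Kc_ini + Kc_mid + Kc_end)/3.
Kc_avg = (0.4312 + 0.9609 + 0.6989)/3 = 0.6970
Therefore the season-average crop coefficient = 0.6970.


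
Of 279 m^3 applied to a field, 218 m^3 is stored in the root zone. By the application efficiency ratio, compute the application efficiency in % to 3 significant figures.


Approach: apply the application efficiency ratio, Ea = (stored/applied)*100.
Ea = (218/279)*100 = 78.1 %
Therefore the application efficiency = 78.1 %.


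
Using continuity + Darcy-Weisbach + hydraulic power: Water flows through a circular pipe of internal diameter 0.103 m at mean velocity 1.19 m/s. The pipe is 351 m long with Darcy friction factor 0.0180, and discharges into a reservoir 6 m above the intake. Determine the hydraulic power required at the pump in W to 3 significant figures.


Approach: apply continuity + Darcy-Weisbach + hydraulic power, Q = A*v; hf = f*(L/D)*(v^2/(2g)); H = static + hf; P = rho*g*Q*H.
Step 1 — flow rate (continuity, Q = A*v):
  A = pi*(0.103/2)^2 = 0.0083323 m^2
  Q = 0.0083323 * 1.19 = 0.0099154 m^3/s
Step 2 — friction head loss (Darcy-Weisbach):
  hf = 0.0180 * (351/0.103) * (1.19^2 / (2*9.81))
  hf = 4.4273 m
Step 3 — total head: H = 6 + 4.4273 = 10.427 m
Step 4 — hydraulic power (P = rho*g*Q*H):
  P = 1000 * 9.81 * 0.0099154 * 10.427 = 1010 W
Therefore the hydraulic power required at the pump = 1010 W.


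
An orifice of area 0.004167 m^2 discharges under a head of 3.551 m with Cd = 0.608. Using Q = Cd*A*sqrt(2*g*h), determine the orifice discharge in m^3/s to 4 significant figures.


Q = 0.608 * 0.004167 * sqrt(2*9.81*3.551) = 0.02115 m^3/s
Therefore the orifice discharge = 0.02115 m^3/s.


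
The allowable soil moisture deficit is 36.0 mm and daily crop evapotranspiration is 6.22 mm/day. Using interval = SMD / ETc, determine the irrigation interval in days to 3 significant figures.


interval = 36.0 / 6.22 = 5.79 days
Therefore the irrigation interval = 5.79 days.


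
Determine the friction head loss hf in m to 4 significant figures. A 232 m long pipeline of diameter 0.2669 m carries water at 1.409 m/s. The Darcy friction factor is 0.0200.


Approach: apply the Darcy-Weisbach equation, hf = f*(L/D)*(v^2/(2g)).
hf = 0.0200 * (232/0.2669) * (1.409^2 / (2*9.81))
hf = 1.759 m
Therefore the friction head loss hf = 1.759 m.


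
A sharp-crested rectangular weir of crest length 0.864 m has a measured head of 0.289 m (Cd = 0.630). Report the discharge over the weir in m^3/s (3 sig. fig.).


Approach: apply the rectangular weir equation, Q = (2/3)*Cd*L*sqrt(2g)*H^1.5.
Q = (2/3)*0.630*0.864*sqrt(2*9.81)*0.289^1.5 = 0.250 m^3/s
Therefore the discharge over the weir = 0.250 m^3/s.


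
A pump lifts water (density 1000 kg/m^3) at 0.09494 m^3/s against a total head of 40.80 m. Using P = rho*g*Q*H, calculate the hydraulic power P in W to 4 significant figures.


P = 1000 * 9.81 * 0.09494 * 40.80 = 38000 W
Therefore the hydraulic power P = 38000 W.


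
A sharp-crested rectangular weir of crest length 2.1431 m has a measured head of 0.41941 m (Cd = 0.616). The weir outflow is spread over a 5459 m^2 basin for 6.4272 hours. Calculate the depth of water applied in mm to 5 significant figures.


Approach: apply the rectangular weir equation with a volume-to-depth conversion, Q = (2/3)*Cd*L*sqrt(2g)*H^1.5; d = Q*t/A * 1000.
Step 1 — weir discharge:
  Q = (2/3)*0.616*2.1431*sqrt(2*9.81)*0.41941^1.5 = 1.058862 m^3/s
Step 2 — volume: V = 1.058862 * 6.4272*3600 = 24499.88 m^3
Step 3 — depth: d = V/A * 1000 = 24499.88/5459 * 1000 = 4488.0 mm
Therefore the depth of water applied = 4488.0 mm.


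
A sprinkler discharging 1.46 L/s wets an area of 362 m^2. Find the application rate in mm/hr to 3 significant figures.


Approach: apply the application rate relation, rate = (Q/A)*3600.
rate = (1.46 / 362) * 3600 = 14.5 mm/hr
Therefore the application rate = 14.5 mm/hr.


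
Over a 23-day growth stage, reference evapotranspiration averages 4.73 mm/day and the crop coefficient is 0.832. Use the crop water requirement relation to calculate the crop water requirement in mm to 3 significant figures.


Approach: apply the crop water requirement relation, CWR = ET0 * Kc * days.
CWR = 4.73 * 0.832 * 23 = 90.5 mm
Therefore the crop water requirement = 90.5 mm.


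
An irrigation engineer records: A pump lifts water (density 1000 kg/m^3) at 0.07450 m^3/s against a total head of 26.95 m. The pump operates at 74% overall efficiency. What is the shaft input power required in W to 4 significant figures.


Approach: apply hydraulic power then efficiency conversion, P = rho*g*Q*H; P_in = P/eta.
Step 1 — hydraulic power (P = rho*g*Q*H):
  P = 1000 * 9.81 * 0.07450 * 26.95 = 19696.3 W
Step 2 — input power: P_in = P/eta = 19696.3 / 0.74 = 26620 W
Therefore the shaft input power required = 26620 W.


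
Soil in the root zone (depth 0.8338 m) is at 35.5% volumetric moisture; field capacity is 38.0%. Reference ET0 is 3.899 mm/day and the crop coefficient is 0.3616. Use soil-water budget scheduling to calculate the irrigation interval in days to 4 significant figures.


Approach: apply soil-water budget scheduling, SMD = (FC-theta)/100*depth*1000; ETc = ET0*Kc; interval = SMD/ETc.
Step 1 — soil moisture deficit:
  SMD = (38.0 - 35.5)/100 * 0.8338 * 1000 = 20.8450 mm
Step 2 — daily crop ET (ETc = ET0*Kc):
  ETc = 3.899 * 0.3616 = 1.40988 mm/day
Step 3 — irrigation interval (SMD/ETc):
  interval = 20.8450 / 1.40988 = 14.78 days
Therefore the irrigation interval = 14.78 days.


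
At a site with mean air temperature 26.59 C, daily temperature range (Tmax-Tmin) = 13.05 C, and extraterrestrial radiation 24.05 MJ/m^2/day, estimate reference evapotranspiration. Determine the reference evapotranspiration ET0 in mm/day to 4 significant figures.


Approach: apply the Hargreaves-Samani method, ET0 = 0.0023*(Tmean+17.8)*sqrt(Tmax-Tmin)*0.408*Ra.
ET0 = 0.0023*(26.59+17.8)*sqrt(13.05)*0.408*24.05 = 3.619 mm/day
Therefore the reference evapotranspiration ET0 = 3.619 mm/day.


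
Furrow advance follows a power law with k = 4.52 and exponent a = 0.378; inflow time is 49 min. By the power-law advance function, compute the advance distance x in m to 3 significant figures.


Approach: apply the power-law advance function, x = k*t^a.
x = 4.52 * 49^0.378 = 19.7 m
Therefore the advance distance x = 19.7 m.


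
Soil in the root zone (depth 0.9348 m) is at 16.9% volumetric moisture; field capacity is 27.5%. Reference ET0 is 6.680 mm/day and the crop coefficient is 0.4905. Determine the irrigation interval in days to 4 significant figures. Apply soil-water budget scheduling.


Approach: apply soil-water budget scheduling, SMD = (FC-theta)/100*depth*1000; ETc = ET0*Kc; interval = SMD/ETc.
Step 1 — soil moisture deficit:
  SMD = (27.5 - 16.9)/100 * 0.9348 * 1000 = 99.0888 mm
Step 2 — daily crop ET (ETc = ET0*Kc):
  ETc = 6.680 * 0.4905 = 3.27654 mm/day
Step 3 — irrigation interval (SMD/ETc):
  interval = 99.0888 / 3.27654 = 30.24 days
Therefore the irrigation interval = 30.24 days.


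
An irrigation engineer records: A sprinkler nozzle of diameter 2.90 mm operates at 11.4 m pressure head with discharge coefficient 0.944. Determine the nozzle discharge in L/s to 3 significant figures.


Approach: apply the orifice equation, Q = Cd*A*sqrt(2*g*h), A = pi*(d/2)^2.
A = pi*(2.90e-3/2)^2 = 6.6052e-06 m^2
Q = 0.944 * 6.6052e-06 * sqrt(2*9.81*11.4) * 1000 = 0.0933 L/s
Therefore the nozzle discharge = 0.0933 L/s.


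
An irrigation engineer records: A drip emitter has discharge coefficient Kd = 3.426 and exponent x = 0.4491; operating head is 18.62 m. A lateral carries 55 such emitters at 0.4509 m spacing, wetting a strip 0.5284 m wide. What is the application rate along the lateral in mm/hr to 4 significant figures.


Approach: apply the emitter equation with a lateral mass balance, q = Kd*h^x; Q = n*q; rate = Q/(n*spacing*width).
Step 1 — single emitter flow (q = Kd*h^x):
  q = 3.426 * 18.62^0.4491 = 12.7390 L/hr
Step 2 — total lateral flow: Q = 55 * 12.7390 = 700.645 L/hr
Step 3 — wetted area: A = 55 * 0.4509 * 0.5284 = 13.1041 m^2
Step 4 — application rate: Q/A = 700.645/13.1041 = 53.47 mm/hr
Therefore the application rate along the lateral = 53.47 mm/hr.


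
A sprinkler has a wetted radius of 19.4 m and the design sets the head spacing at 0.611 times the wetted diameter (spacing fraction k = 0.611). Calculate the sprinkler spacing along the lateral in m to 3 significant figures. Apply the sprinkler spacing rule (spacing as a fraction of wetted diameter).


Approach: apply the sprinkler spacing rule (spacing as a fraction of wetted diameter), S = k*(2*R).
S = 0.611 * (2 * 19.4) = 23.7 m
Therefore the sprinkler spacing along the lateral = 23.7 m.


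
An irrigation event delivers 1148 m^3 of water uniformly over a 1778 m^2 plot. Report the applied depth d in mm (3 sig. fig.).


Approach: apply depth from volume over area, d = (V/A)*1000.
d = (1148 / 1778) * 1000 = 646 mm
Therefore the applied depth d = 646 mm.


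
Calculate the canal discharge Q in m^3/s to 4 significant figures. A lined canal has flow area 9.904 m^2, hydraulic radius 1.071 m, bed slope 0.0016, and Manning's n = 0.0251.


Approach: apply Manning's equation, Q = (1/n)*A*R^(2/3)*S^(1/2).
Q = (1/0.0251) * 9.904 * 1.071^(2/3) * 0.0016^(1/2) = 16.52 m^3/s
Therefore the canal discharge Q = 16.52 m^3/s.


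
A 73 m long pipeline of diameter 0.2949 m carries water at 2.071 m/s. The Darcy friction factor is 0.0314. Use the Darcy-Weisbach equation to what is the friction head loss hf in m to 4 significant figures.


Approach: apply the Darcy-Weisbach equation, hf = f*(L/D)*(v^2/(2g)).
hf = 0.0314 * (73/0.2949) * (2.071^2 / (2*9.81))
hf = 1.699 m
Therefore the friction head loss hf = 1.699 m.


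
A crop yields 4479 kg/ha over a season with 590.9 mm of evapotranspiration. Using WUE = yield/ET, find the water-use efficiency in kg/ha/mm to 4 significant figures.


WUE = 4479 / 590.9 = 7.580 kg/ha/mm
Therefore the water-use efficiency = 7.580 kg/ha/mm.


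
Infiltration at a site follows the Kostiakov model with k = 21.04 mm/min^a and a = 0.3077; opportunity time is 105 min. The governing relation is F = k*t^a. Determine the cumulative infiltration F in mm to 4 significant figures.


F = 21.04 * 105^0.3077 = 88.10 mm
Therefore the cumulative infiltration F = 88.10 mm.


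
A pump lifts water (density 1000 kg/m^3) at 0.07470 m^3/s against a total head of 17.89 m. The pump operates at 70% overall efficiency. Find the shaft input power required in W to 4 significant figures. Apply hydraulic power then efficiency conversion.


Approach: apply hydraulic power then efficiency conversion, P = rho*g*Q*H; P_in = P/eta.
Step 1 — hydraulic power (P = rho*g*Q*H):
  P = 1000 * 9.81 * 0.07470 * 17.89 = 13109.9 W
Step 2 — input power: P_in = P/eta = 13109.9 / 0.7 = 18730 W
Therefore the shaft input power required = 18730 W.


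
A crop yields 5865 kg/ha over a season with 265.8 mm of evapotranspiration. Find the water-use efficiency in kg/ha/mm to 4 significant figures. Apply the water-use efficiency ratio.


Approach: apply the water-use efficiency ratio, WUE = yield/ET.
WUE = 5865 / 265.8 = 22.07 kg/ha/mm
Therefore the water-use efficiency = 22.07 kg/ha/mm.


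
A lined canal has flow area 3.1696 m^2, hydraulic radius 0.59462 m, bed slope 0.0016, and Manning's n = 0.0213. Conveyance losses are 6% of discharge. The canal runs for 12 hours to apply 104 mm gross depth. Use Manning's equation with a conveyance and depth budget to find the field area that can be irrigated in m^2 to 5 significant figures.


Approach: apply Manning's equation with a conveyance and depth budget, Q = (1/n)*A*R^(2/3)*S^(1/2); Q_field = Q*(1-loss); Area = Q_field*t/(d/1000).
Step 1 — canal discharge (Manning's equation):
  Q = (1/0.0213) * 3.1696 * 0.59462^(2/3) * 0.0016^(1/2) = 4.208990 m^3/s
Step 2 — delivered flow: Q_field = 4.208990*(1 - 6/100) = 3.956450 m^3/s
Step 3 — volume delivered: V = 3.956450 * 12*3600 = 170918.7 m^3
Step 4 — area served: A = V / (depth/1000) = 170918.7 / 0.104 = 1643400 m^2
Therefore the field area that can be irrigated = 1643400 m^2.


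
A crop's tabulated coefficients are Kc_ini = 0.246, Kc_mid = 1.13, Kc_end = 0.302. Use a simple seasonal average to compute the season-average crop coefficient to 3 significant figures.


Approach: apply a simple seasonal average, Kc_avg = (Kc_ini + Kc_mid + Kc_end)/3.
Kc_avg = (0.246 + 1.13 + 0.302)/3 = 0.559
Therefore the season-average crop coefficient = 0.559.
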